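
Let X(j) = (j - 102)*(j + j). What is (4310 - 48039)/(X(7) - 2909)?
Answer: 43729/4239 ≈ 10.316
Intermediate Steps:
X(j) = 2*j*(-102 + j) (X(j) = (-102 + j)*(2*j) = 2*j*(-102 + j))
(4310 - 48039)/(X(7) - 2909) = (4310 - 48039)/(2*7*(-102 + 7) - 2909) = -43729/(2*7*(-95) - 2909) = -43729/(-1330 - 2909) = -43729/(-4239) = -43729*(-1/4239) = 43729/4239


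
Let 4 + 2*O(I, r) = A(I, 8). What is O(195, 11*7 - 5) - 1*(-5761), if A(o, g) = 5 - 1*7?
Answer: 5758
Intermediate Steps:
A(o, g) = -2 (A(o, g) = 5 - 7 = -2)
O(I, r) = -3 (O(I, r) = -2 + (½)*(-2) = -2 - 1 = -3)
O(195, 11*7 - 5) - 1*(-5761) = -3 - 1*(-5761) = -3 + 5761 = 5758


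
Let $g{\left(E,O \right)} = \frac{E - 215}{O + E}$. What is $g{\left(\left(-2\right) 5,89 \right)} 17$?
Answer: $- \frac{3825}{79} \approx -48.418$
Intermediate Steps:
$g{\left(E,O \right)} = \frac{-215 + E}{E + O}$
$g{\left(\left(-2\right) 5,89 \right)} 17 = \frac{-215 - 10}{\left(-2\right) 5 + 89} \cdot 17 = \frac{-215 - 10}{-10 + 89} \cdot 17 = \frac{1}{79} \left(-225\right) 17 = \left(- \frac{225}{79}\right) 17 = - \frac{3825}{79}$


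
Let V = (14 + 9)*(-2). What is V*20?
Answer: -920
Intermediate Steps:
V = -46 (V = 23*(-2) = -46)
V*20 = -46*20 = -920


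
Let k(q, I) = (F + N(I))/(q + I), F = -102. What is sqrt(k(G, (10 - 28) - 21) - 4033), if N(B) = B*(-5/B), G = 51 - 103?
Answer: 4*I*sqrt(2086721)/91 ≈ 63.497*I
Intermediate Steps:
G = -52
N(B) = -5
k(q, I) = -107/(I + q) (k(q, I) = (-102 - 5)/(q + I) = -107/(I + q))
sqrt(k(G, (10 - 28) - 21) - 4033) = sqrt(-107/(((10 - 28) - 21) - 52) - 4033) = sqrt(-107/((-18 - 21) - 52) - 4033) = sqrt(-107/(-39 - 52) - 4033) = sqrt(-107/(-91) - 4033) = sqrt(-107*(-1/91) - 4033) = sqrt(107/91 - 4033) = sqrt(-366896/91) = 4*I*sqrt(2086721)/91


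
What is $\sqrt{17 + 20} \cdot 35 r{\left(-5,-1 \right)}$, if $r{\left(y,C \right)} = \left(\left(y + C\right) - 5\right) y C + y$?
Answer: $- 2100 \sqrt{37} \approx -12774.0$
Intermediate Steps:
$r{\left(y,C \right)} = y + C y \left(-5 + C + y\right)$ ($r{\left(y,C \right)} = \left(\left(C + y\right) - 5\right) y C + y = \left(-5 + C + y\right) y C + y = y \left(-5 + C + y\right) C + y = C y \left(-5 + C + y\right) + y = y + C y \left(-5 + C + y\right)$)
$\sqrt{17 + 20} \cdot 35 r{\left(-5,-1 \right)} = \sqrt{17 + 20} \cdot 35 \left(- 5 \left(1 + \left(-1\right)^{2} - -5 - -5\right)\right) = \sqrt{37} \cdot 35 \left(- 5 \left(1 + 1 + 5 + 5\right)\right) = 35 \sqrt{37} \left(\left(-5\right) 12\right) = 35 \sqrt{37} \left(-60\right) = - 2100 \sqrt{37}$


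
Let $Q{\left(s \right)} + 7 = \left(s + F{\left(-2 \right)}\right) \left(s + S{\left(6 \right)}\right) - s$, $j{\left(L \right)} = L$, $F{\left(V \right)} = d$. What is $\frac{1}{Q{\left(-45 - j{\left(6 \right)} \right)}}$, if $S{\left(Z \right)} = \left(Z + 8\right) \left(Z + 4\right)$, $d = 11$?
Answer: $- \frac{1}{3516} \approx -0.00028441$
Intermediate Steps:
$F{\left(V \right)} = 11$
$S{\left(Z \right)} = \left(4 + Z\right) \left(8 + Z\right)$ ($S{\left(Z \right)} = \left(8 + Z\right) \left(4 + Z\right) = \left(4 + Z\right) \left(8 + Z\right)$)
$Q{\left(s \right)} = -7 - s + \left(11 + s\right) \left(140 + s\right)$ ($Q{\left(s \right)} = -7 - \left(s - \left(s + 11\right) \left(s + \left(32 + 6^{2} + 12 \cdot 6\right)\right)\right) = -7 - \left(s - \left(11 + s\right) \left(s + \left(32 + 36 + 72\right)\right)\right) = -7 - \left(s - \left(11 + s\right) \left(s + 140\right)\right) = -7 - \left(s - \left(11 + s\right) \left(140 + s\right)\right) = -7 - s + \left(11 + s\right) \left(140 + s\right)$)
$\frac{1}{Q{\left(-45 - j{\left(6 \right)} \right)}} = \frac{1}{1533 + \left(-45 - 6\right)^{2} + 150 \left(-45 - 6\right)} = \frac{1}{1533 + \left(-51\right)^{2} + 150 \left(-51\right)} = \frac{1}{1533 + 2601 - 7650} = \frac{1}{-3516} = - \frac{1}{3516}$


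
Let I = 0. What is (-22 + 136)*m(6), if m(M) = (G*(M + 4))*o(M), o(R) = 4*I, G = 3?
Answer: 0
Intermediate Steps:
o(R) = 0 (o(R) = 4*0 = 0)
m(M) = 0 (m(M) = (3*(M + 4))*0 = (3*(4 + M))*0 = (12 + 3*M)*0 = 0)
(-22 + 136)*m(6) = (-22 + 136)*0 = 114*0 = 0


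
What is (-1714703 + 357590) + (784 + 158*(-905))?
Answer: -1499319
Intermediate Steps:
(-1714703 + 357590) + (784 + 158*(-905)) = -1357113 + (784 - 142990) = -1357113 - 142206 = -1499319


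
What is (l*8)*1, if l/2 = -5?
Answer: -80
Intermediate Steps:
l = -10 (l = 2*(-5) = -10)
(l*8)*1 = -10*8*1 = -80*1 = -80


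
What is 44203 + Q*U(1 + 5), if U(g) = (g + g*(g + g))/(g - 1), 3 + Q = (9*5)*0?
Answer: 220781/5 ≈ 44156.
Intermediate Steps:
Q = -3 (Q = -3 + (9*5)*0 = -3 + 45*0 = -3 + 0 = -3)
U(g) = (g + 2*g²)/(-1 + g) (U(g) = (g + g*(2*g))/(-1 + g) = (g + 2*g²)/(-1 + g))
44203 + Q*U(1 + 5) = 44203 - 3*(1 + 5)*(1 + 2*(1 + 5))/(-1 + (1 + 5)) = 44203 - 18*(1 + 2*6)/(-1 + 6) = 44203 - 18*(1 + 12)/5 = 44203 - 18*13/5 = 44203 - 3*78/5 = 44203 - 234/5 = 220781/5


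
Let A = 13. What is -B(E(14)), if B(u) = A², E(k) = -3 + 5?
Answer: -169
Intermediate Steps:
E(k) = 2
B(u) = 169 (B(u) = 13² = 169)
-B(E(14)) = -1*169 = -169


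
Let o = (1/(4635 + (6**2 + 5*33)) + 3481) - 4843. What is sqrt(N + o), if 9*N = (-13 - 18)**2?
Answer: I*sqrt(7338936683)/2418 ≈ 35.429*I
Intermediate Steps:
o = -6586631/4836 (o = (1/(4635 + (36 + 165)) + 3481) - 4843 = (1/(4635 + 201) + 3481) - 4843 = (1/4836 + 3481) - 4843 = 16834117/4836 - 4843 = -6586631/4836 ≈ -1362.0)
N = 961/9 (N = (-13 - 18)**2/9 = (1/9)*(-31)**2 = (1/9)*961 = 961/9 ≈ 106.78)
sqrt(N + o) = sqrt(961/9 - 6586631/4836) = sqrt(-18210761/14508) = I*sqrt(7338936683)/2418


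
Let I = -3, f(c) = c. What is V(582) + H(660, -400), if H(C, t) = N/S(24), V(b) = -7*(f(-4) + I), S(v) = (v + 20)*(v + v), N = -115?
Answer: 103373/2112 ≈ 48.946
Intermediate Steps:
S(v) = 2*v*(20 + v) (S(v) = (20 + v)*(2*v) = 2*v*(20 + v))
V(b) = 49 (V(b) = -7*(-4 - 3) = -7*(-7) = 49)
H(C, t) = -115/2112 (H(C, t) = -115*1/(48*(20 + 24)) = -115/(2*24*44) = -115/2112)
V(582) + H(660, -400) = 49 - 115/2112 = 103373/2112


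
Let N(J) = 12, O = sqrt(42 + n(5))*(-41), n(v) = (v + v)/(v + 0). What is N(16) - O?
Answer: 12 + 82*sqrt(11) ≈ 283.96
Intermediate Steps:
n(v) = 2 (n(v) = (2*v)/v = 2)
O = -82*sqrt(11) (O = sqrt(42 + 2)*(-41) = sqrt(44)*(-41) = (2*sqrt(11))*(-41) = -82*sqrt(11) ≈ -271.96)
N(16) - O = 12 - (-82)*sqrt(11) = 12 + 82*sqrt(11)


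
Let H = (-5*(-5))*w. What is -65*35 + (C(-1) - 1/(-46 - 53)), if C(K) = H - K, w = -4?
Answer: -235025/99 ≈ -2374.0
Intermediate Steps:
H = -100 (H = -5*(-5)*(-4) = 25*(-4) = -100)
C(K) = -100 - K
-65*35 + (C(-1) - 1/(-46 - 53)) = -65*35 + ((-100 - 1*(-1)) - 1/(-46 - 53)) = -2275 + ((-100 + 1) - 1/(-99)) = -2275 + (-99 - 1*(-1/99)) = -2275 + (-99 + 1/99) = -2275 - 9800/99 = -235025/99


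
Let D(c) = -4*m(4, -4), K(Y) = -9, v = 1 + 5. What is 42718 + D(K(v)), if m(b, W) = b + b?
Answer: 42686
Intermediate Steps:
v = 6
m(b, W) = 2*b
D(c) = -32 (D(c) = -8*4 = -4*8 = -32)
42718 + D(K(v)) = 42718 - 32 = 42686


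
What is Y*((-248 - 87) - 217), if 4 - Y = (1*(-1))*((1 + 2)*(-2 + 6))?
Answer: -8832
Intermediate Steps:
Y = 16 (Y = 4 - 1*(-1)*(1 + 2)*(-2 + 6) = 4 - (-1)*3*4 = 4 - (-1)*12 = 4 - 1*(-12) = 4 + 12 = 16)
Y*((-248 - 87) - 217) = 16*((-248 - 87) - 217) = 16*(-335 - 217) = 16*(-552) = -8832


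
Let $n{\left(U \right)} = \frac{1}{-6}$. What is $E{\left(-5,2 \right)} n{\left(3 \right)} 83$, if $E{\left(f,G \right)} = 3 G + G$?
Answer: $- \frac{332}{3} \approx -110.67$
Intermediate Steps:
$E{\left(f,G \right)} = 4 G$
$n{\left(U \right)} = - \frac{1}{6}$
$E{\left(-5,2 \right)} n{\left(3 \right)} 83 = 4 \cdot 2 \left(- \frac{1}{6}\right) 83 = 8 \left(- \frac{1}{6}\right) 83 = \left(- \frac{4}{3}\right) 83 = - \frac{332}{3}$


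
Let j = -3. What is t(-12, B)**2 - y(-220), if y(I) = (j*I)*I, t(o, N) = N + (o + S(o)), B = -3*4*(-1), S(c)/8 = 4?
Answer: 146224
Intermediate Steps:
S(c) = 32 (S(c) = 8*4 = 32)
B = 12 (B = -12*(-1) = 12)
t(o, N) = 32 + N + o (t(o, N) = N + (o + 32) = N + (32 + o) = 32 + N + o)
y(I) = -3*I**2 (y(I) = (-3*I)*I = -3*I**2)
t(-12, B)**2 - y(-220) = (32 + 12 - 12)**2 - (-3)*(-220)**2 = 32**2 - (-3)*48400 = 1024 - 1*(-145200) = 1024 + 145200 = 146224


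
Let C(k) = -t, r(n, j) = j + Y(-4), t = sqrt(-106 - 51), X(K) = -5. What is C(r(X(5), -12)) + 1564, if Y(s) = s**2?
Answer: 1564 - I*sqrt(157) ≈ 1564.0 - 12.53*I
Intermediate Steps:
t = I*sqrt(157) (t = sqrt(-157) = I*sqrt(157) ≈ 12.53*I)
r(n, j) = 16 + j (r(n, j) = j + (-4)**2 = j + 16 = 16 + j)
C(k) = -I*sqrt(157)
C(r(X(5), -12)) + 1564 = -I*sqrt(157) + 1564 = 1564 - I*sqrt(157)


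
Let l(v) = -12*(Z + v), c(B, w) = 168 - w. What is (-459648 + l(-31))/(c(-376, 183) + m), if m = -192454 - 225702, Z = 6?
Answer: 459348/418171 ≈ 1.0985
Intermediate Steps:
l(v) = -72 - 12*v (l(v) = -12*(6 + v) = -72 - 12*v)
m = -418156
(-459648 + l(-31))/(c(-376, 183) + m) = (-459648 + (-72 - 12*(-31)))/((168 - 1*183) - 418156) = (-459648 + (-72 + 372))/((168 - 183) - 418156) = (-459648 + 300)/(-15 - 418156) = -459348/(-418171) = -459348*(-1/418171) = 459348/418171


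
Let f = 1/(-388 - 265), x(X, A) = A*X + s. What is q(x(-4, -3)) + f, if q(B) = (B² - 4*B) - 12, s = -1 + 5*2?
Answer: 225284/653 ≈ 345.00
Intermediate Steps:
s = 9 (s = -1 + 10 = 9)
x(X, A) = 9 + A*X (x(X, A) = A*X + 9 = 9 + A*X)
q(B) = -12 + B² - 4*B
f = -1/653 (f = 1/(-653) = -1/653 ≈ -0.0015314)
q(x(-4, -3)) + f = (-12 + (9 - 3*(-4))² - 4*(9 - 3*(-4))) - 1/653 = (-12 + (9 + 12)² - 4*(9 + 12)) - 1/653 = (-12 + 21² - 4*21) - 1/653 = (-12 + 441 - 84) - 1/653 = 345 - 1/653 = 225284/653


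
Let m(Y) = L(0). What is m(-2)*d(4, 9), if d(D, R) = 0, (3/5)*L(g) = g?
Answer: 0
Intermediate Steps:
L(g) = 5*g/3
m(Y) = 0 (m(Y) = (5/3)*0 = 0)
m(-2)*d(4, 9) = 0*0 = 0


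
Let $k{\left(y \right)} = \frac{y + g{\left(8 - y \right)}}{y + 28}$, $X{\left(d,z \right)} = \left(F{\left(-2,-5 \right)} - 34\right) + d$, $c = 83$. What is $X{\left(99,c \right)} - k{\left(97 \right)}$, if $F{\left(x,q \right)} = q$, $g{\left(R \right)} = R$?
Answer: $\frac{7492}{125} \approx 59.936$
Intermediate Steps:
$X{\left(d,z \right)} = -39 + d$ ($X{\left(d,z \right)} = \left(-5 - 34\right) + d = -39 + d$)
$k{\left(y \right)} = \frac{8}{28 + y}$ ($k{\left(y \right)} = \frac{y - \left(-8 + y\right)}{y + 28} = \frac{8}{28 + y}$)
$X{\left(99,c \right)} - k{\left(97 \right)} = \left(-39 + 99\right) - \frac{8}{28 + 97} = 60 - \frac{8}{125} = \frac{7492}{125}$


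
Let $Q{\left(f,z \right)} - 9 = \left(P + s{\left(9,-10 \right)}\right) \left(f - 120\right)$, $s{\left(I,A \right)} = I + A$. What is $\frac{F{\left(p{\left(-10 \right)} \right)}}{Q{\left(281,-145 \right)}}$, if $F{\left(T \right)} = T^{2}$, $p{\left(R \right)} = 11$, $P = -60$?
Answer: $- \frac{11}{892} \approx -0.012332$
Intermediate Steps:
$s{\left(I,A \right)} = A + I$
$Q{\left(f,z \right)} = 7329 - 61 f$ ($Q{\left(f,z \right)} = 9 + \left(-60 + \left(-10 + 9\right)\right) \left(f - 120\right) = 9 + \left(-60 - 1\right) \left(-120 + f\right) = 9 - 61 \left(-120 + f\right) = 9 - \left(-7320 + 61 f\right) = 7329 - 61 f$)
$\frac{F{\left(p{\left(-10 \right)} \right)}}{Q{\left(281,-145 \right)}} = \frac{11^{2}}{7329 - 17141} = \frac{121}{7329 - 17141} = \frac{121}{-9812} = 121 \left(- \frac{1}{9812}\right) = - \frac{11}{892}$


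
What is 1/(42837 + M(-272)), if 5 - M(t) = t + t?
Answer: 1/43386 ≈ 2.3049e-5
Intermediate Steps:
M(t) = 5 - 2*t (M(t) = 5 - (t + t) = 5 - 2*t)
1/(42837 + M(-272)) = 1/(42837 + (5 - 2*(-272))) = 1/(42837 + (5 + 544)) = 1/(42837 + 549) = 1/43386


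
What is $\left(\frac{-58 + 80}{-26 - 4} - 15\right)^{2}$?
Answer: $\frac{55696}{225} \approx 247.54$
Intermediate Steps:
$\left(\frac{-58 + 80}{-26 - 4} - 15\right)^{2} = \left(\frac{22}{-30} - 15\right)^{2} = \left(22 \left(- \frac{1}{30}\right) - 15\right)^{2} = \left(- \frac{11}{15} - 15\right)^{2} = \left(- \frac{236}{15}\right)^{2} = \frac{55696}{225}$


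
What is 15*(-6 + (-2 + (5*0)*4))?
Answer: -120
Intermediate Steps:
15*(-6 + (-2 + (5*0)*4)) = 15*(-6 + (-2 + 0*4)) = 15*(-6 + (-2 + 0)) = 15*(-6 - 2) = 15*(-8) = -120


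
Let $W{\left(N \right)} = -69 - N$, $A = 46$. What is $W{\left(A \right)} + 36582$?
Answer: $36467$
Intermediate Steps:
$W{\left(A \right)} + 36582 = \left(-69 - 46\right) + 36582 = -115 + 36582 = 36467$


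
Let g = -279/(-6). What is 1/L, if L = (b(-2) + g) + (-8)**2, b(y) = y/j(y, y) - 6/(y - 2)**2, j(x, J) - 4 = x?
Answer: 8/873 ≈ 0.0091638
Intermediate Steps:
j(x, J) = 4 + x
b(y) = -6/(-2 + y)**2 + y/(4 + y) (b(y) = y/(4 + y) - 6/(y - 2)**2 = y/(4 + y) - 6/(-2 + y)**2 = -6/(-2 + y)**2 + y/(4 + y))
g = 93/2 (g = -279*(-1/6) = 93/2 ≈ 46.500)
L = 873/8 (L = ((-6/(-2 - 2)**2 - 2/(4 - 2)) + 93/2) + (-8)**2 = ((-6/(-4)**2 - 2/2) + 93/2) + 64 = ((-6*1/16 - 2*1/2) + 93/2) + 64 = ((-3/8 - 1) + 93/2) + 64 = (-11/8 + 93/2) + 64 = 361/8 + 64 = 873/8 ≈ 109.13)
1/L = 1/(873/8) = 8/873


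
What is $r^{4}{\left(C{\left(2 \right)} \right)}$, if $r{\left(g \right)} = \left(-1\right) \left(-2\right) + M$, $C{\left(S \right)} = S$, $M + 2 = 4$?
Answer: $256$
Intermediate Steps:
$M = 2$ ($M = -2 + 4 = 2$)
$r{\left(g \right)} = 4$ ($r{\left(g \right)} = \left(-1\right) \left(-2\right) + 2 = 2 + 2 = 4$)
$r^{4}{\left(C{\left(2 \right)} \right)} = 4^{4} = 256$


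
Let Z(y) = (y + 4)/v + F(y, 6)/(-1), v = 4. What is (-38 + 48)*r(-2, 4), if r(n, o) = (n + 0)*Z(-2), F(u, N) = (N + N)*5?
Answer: 1190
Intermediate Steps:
F(u, N) = 10*N (F(u, N) = (2*N)*5 = 10*N)
Z(y) = -59 + y/4 (Z(y) = (y + 4)/4 + (10*6)/(-1) = (4 + y)*(¼) + 60*(-1) = (1 + y/4) - 60 = -59 + y/4)
r(n, o) = -119*n/2 (r(n, o) = (n + 0)*(-59 + (¼)*(-2)) = n*(-59 - ½) = n*(-119/2) = -119*n/2)
(-38 + 48)*r(-2, 4) = (-38 + 48)*(-119/2*(-2)) = 10*119 = 1190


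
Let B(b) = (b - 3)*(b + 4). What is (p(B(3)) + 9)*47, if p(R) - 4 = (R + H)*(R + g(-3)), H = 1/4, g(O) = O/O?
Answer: 2491/4 ≈ 622.75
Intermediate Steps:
g(O) = 1
B(b) = (-3 + b)*(4 + b)
H = ¼ (H = 1*(¼) = ¼ ≈ 0.25000)
p(R) = 4 + (1 + R)*(¼ + R) (p(R) = 4 + (R + ¼)*(R + 1) = 4 + (¼ + R)*(1 + R) = 4 + (1 + R)*(¼ + R))
(p(B(3)) + 9)*47 = ((17/4 + (-12 + 3 + 3²)² + 5*(-12 + 3 + 3²)/4) + 9)*47 = ((17/4 + (-12 + 3 + 9)² + 5*(-12 + 3 + 9)/4) + 9)*47 = ((17/4 + 0² + (5/4)*0) + 9)*47 = ((17/4 + 0 + 0) + 9)*47 = (17/4 + 9)*47 = (53/4)*47 = 2491/4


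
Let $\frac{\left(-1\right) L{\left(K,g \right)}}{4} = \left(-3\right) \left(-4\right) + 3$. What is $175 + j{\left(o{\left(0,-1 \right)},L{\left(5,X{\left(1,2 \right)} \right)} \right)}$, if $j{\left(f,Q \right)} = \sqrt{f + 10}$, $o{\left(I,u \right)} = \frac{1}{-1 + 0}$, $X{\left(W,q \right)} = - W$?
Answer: $178$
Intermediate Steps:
$o{\left(I,u \right)} = -1$ ($o{\left(I,u \right)} = \frac{1}{-1} = -1$)
$L{\left(K,g \right)} = -60$ ($L{\left(K,g \right)} = - 4 \left(\left(-3\right) \left(-4\right) + 3\right) = - 4 \left(12 + 3\right) = \left(-4\right) 15 = -60$)
$j{\left(f,Q \right)} = \sqrt{10 + f}$
$175 + j{\left(o{\left(0,-1 \right)},L{\left(5,X{\left(1,2 \right)} \right)} \right)} = 175 + \sqrt{10 - 1} = 175 + \sqrt{9} = 175 + 3 = 178$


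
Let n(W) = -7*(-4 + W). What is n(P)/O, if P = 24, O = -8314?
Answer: 70/4157 ≈ 0.016839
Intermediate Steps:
n(W) = 28 - 7*W
n(P)/O = (28 - 7*24)/(-8314) = (28 - 168)*(-1/8314) = -140*(-1/8314) = 70/4157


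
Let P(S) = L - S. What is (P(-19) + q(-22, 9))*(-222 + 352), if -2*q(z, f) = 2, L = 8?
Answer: 3380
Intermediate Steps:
q(z, f) = -1 (q(z, f) = -½*2 = -1)
P(S) = 8 - S
(P(-19) + q(-22, 9))*(-222 + 352) = ((8 - 1*(-19)) - 1)*(-222 + 352) = ((8 + 19) - 1)*130 = (27 - 1)*130 = 26*130 = 3380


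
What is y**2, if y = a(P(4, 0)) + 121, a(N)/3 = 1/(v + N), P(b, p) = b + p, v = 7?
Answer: 1779556/121 ≈ 14707.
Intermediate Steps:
a(N) = 3/(7 + N)
y = 1334/11 (y = 3/(7 + (4 + 0)) + 121 = 3/(7 + 4) + 121 = 3/11 + 121 = 1334/11 ≈ 121.27)
y**2 = (1334/11)**2 = 1779556/121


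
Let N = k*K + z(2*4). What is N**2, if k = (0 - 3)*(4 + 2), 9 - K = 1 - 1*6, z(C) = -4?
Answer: 65536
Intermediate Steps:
K = 14 (K = 9 - (1 - 1*6) = 9 - (1 - 6) = 9 - 1*(-5) = 9 + 5 = 14)
k = -18 (k = -3*6 = -18)
N = -256 (N = -18*14 - 4 = -252 - 4 = -256)
N**2 = (-256)**2 = 65536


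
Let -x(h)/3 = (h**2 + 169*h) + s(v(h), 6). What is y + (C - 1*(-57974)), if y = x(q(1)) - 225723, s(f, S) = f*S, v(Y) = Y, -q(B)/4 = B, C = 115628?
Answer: -50069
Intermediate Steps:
q(B) = -4*B
s(f, S) = S*f
x(h) = -525*h - 3*h**2 (x(h) = -3*((h**2 + 169*h) + 6*h) = -3*(h**2 + 175*h) = -525*h - 3*h**2)
y = -223671 (y = 3*(-4*1)*(-175 - (-4)) - 225723 = 3*(-4)*(-175 - 1*(-4)) - 225723 = 3*(-4)*(-175 + 4) - 225723 = 3*(-4)*(-171) - 225723 = 2052 - 225723 = -223671)
y + (C - 1*(-57974)) = -223671 + (115628 - 1*(-57974)) = -223671 + (115628 + 57974) = -223671 + 173602 = -50069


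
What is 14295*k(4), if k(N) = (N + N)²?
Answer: 914880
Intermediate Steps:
k(N) = 4*N² (k(N) = (2*N)² = 4*N²)
14295*k(4) = 14295*(4*4²) = 14295*(4*16) = 14295*64 = 914880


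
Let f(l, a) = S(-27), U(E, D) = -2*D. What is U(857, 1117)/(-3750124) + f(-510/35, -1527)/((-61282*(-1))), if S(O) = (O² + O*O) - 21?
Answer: 690729022/28726887371 ≈ 0.024045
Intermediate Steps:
S(O) = -21 + 2*O² (S(O) = (O² + O²) - 21 = 2*O² - 21 = -21 + 2*O²)
f(l, a) = 1437 (f(l, a) = -21 + 2*(-27)² = -21 + 2*729 = -21 + 1458 = 1437)
U(857, 1117)/(-3750124) + f(-510/35, -1527)/((-61282*(-1))) = -2*1117/(-3750124) + 1437/((-61282*(-1))) = -2234*(-1/3750124) + 1437/61282 = 1117/1875062 + 1437*(1/61282) = 1117/1875062 + 1437/61282 = 690729022/28726887371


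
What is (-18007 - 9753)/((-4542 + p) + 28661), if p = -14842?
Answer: -27760/9277 ≈ -2.9923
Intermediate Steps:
(-18007 - 9753)/((-4542 + p) + 28661) = (-18007 - 9753)/((-4542 - 14842) + 28661) = -27760/(-19384 + 28661) = -27760/9277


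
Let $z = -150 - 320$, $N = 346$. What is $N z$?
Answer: $-162620$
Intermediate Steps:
$z = -470$
$N z = 346 \left(-470\right) = -162620$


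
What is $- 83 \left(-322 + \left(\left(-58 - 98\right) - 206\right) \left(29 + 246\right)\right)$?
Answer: $8289376$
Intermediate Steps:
$- 83 \left(-322 + \left(\left(-58 - 98\right) - 206\right) \left(29 + 246\right)\right) = - 83 \left(-322 + \left(-156 - 206\right) 275\right) = - 83 \left(-322 - 99550\right) = \left(-83\right) \left(-99872\right) = 8289376$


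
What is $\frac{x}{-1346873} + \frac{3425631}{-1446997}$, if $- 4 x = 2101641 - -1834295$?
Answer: $- \frac{3190068005815}{1948921190381} \approx -1.6368$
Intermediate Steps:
$x = -983984$ ($x = - \frac{2101641 - -1834295}{4} = - \frac{2101641 + 1834295}{4} = \left(- \frac{1}{4}\right) 3935936 = -983984$)
$\frac{x}{-1346873} + \frac{3425631}{-1446997} = - \frac{983984}{-1346873} + \frac{3425631}{-1446997} = \left(-983984\right) \left(- \frac{1}{1346873}\right) + 3425631 \left(- \frac{1}{1446997}\right) = \frac{983984}{1346873} - \frac{3425631}{1446997} = - \frac{3190068005815}{1948921190381}$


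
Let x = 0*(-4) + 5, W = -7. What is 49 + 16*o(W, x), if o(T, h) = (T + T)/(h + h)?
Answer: 133/5 ≈ 26.600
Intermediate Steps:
x = 5 (x = 0 + 5 = 5)
o(T, h) = T/h (o(T, h) = (2*T)/((2*h)) = (2*T)*(1/(2*h)) = T/h)
49 + 16*o(W, x) = 49 + 16*(-7/5) = 49 - 112/5 = 133/5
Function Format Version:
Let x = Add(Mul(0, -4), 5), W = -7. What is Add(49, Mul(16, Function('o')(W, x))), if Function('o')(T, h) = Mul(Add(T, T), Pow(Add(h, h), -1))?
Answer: Rational(133, 5) ≈ 26.600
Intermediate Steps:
x = 5 (x = Add(0, 5) = 5)
Function('o')(T, h) = Mul(T, Pow(h, -1)) (Function('o')(T, h) = Mul(Mul(2, T), Pow(Mul(2, h), -1)) = Mul(Mul(2, T), Mul(Rational(1, 2), Pow(h, -1))) = Mul(T, Pow(h, -1)))
Add(49, Mul(16, Function('o')(W, x))) = Add(49, Mul(16, Mul(-7, Pow(5, -1)))) = Add(49, Mul(16, Mul(-7, Rational(1, 5)))) = Add(49, Mul(16, Rational(-7, 5))) = Add(49, Rational(-112, 5)) = Rational(133, 5)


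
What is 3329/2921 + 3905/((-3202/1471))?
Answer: -16768309397/9353042 ≈ -1792.8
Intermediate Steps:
3329/2921 + 3905/((-3202/1471)) = 3329*(1/2921) + 3905/((-3202*1/1471)) = 3329/2921 + 3905/(-3202/1471) = 3329/2921 + 3905*(-1471/3202) = 3329/2921 - 5744255/3202 = -16768309397/9353042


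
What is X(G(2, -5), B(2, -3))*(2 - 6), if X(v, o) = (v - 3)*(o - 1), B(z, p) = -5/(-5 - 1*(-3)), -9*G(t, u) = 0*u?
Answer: 18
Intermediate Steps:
G(t, u) = 0 (G(t, u) = -0*u = -⅑*0 = 0)
B(z, p) = 5/2 (B(z, p) = -5/(-5 + 3) = -5/(-2) = -5*(-½) = 5/2)
X(v, o) = (-1 + o)*(-3 + v) (X(v, o) = (-3 + v)*(-1 + o) = (-1 + o)*(-3 + v))
X(G(2, -5), B(2, -3))*(2 - 6) = (3 - 1*0 - 3*5/2 + (5/2)*0)*(2 - 6) = (3 + 0 - 15/2 + 0)*(-4) = -9/2*(-4) = 18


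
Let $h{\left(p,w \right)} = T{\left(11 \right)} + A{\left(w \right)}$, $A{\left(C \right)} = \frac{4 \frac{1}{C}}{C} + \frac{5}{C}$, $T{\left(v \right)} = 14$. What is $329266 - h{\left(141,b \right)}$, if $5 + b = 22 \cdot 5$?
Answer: $\frac{3630002771}{11025} \approx 3.2925 \cdot 10^{5}$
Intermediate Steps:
$b = 105$ ($b = -5 + 22 \cdot 5 = -5 + 110 = 105$)
$A{\left(C \right)} = \frac{4}{C^{2}} + \frac{5}{C}$
$h{\left(p,w \right)} = 14 + \frac{4 + 5 w}{w^{2}}$
$329266 - h{\left(141,b \right)} = 329266 - \left(14 + \frac{4}{11025} + \frac{5}{105}\right) = 329266 - \left(14 + 4 \cdot \frac{1}{11025} + 5 \cdot \frac{1}{105}\right) = 329266 - \left(14 + \frac{4}{11025} + \frac{1}{21}\right) = 329266 - \frac{154879}{11025} = \frac{3630002771}{11025}$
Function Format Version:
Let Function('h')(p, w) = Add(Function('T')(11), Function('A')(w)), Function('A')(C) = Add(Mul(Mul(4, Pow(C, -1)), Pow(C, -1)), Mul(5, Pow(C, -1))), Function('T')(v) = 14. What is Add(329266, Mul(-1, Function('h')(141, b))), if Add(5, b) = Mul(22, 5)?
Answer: Rational(3630002771, 11025) ≈ 3.2925e+5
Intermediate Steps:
b = 105 (b = Add(-5, Mul(22, 5)) = Add(-5, 110) = 105)
Function('A')(C) = Add(Mul(4, Pow(C, -2)), Mul(5, Pow(C, -1)))
Function('h')(p, w) = Add(14, Mul(Pow(w, -2), Add(4, Mul(5, w))))
Add(329266, Mul(-1, Function('h')(141, b))) = Add(329266, Mul(-1, Add(14, Mul(4, Pow(105, -2)), Mul(5, Pow(105, -1))))) = Add(329266, Mul(-1, Add(14, Mul(4, Rational(1, 11025)), Mul(5, Rational(1, 105))))) = Add(329266, Mul(-1, Add(14, Rational(4, 11025), Rational(1, 21)))) = Add(329266, Mul(-1, Rational(154879, 11025))) = Add(329266, Rational(-154879, 11025)) = Rational(3630002771, 11025)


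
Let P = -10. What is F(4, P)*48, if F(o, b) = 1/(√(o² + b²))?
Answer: 24*√29/29 ≈ 4.4567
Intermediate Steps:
F(o, b) = (b² + o²)^(-½) (F(o, b) = 1/(√(b² + o²)) = (b² + o²)^(-½))
F(4, P)*48 = 48/√((-10)² + 4²) = 48/√(100 + 16) = 48/√116 = (√29/58)*48 = 24*√29/29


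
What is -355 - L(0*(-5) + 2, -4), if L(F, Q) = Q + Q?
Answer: -347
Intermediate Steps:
L(F, Q) = 2*Q
-355 - L(0*(-5) + 2, -4) = -355 - 2*(-4) = -355 - 1*(-8) = -355 + 8 = -347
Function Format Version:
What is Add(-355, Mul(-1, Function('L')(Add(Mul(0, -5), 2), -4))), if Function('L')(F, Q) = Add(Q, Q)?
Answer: -347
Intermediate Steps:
Function('L')(F, Q) = Mul(2, Q)
Add(-355, Mul(-1, Function('L')(Add(Mul(0, -5), 2), -4))) = Add(-355, Mul(-1, Mul(2, -4))) = Add(-355, Mul(-1, -8)) = Add(-355, 8) = -347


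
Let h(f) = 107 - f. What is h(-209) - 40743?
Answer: -40427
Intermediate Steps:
h(-209) - 40743 = (107 - 1*(-209)) - 40743 = (107 + 209) - 40743 = 316 - 40743 = -40427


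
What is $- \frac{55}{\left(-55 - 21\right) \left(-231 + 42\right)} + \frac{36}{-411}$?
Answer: $- \frac{179903}{1967868} \approx -0.09142$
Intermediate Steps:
$- \frac{55}{\left(-55 - 21\right) \left(-231 + 42\right)} + \frac{36}{-411} = - \frac{55}{\left(-76\right) \left(-189\right)} + 36 \left(- \frac{1}{411}\right) = - \frac{55}{14364} - \frac{12}{137} = - \frac{179903}{1967868}$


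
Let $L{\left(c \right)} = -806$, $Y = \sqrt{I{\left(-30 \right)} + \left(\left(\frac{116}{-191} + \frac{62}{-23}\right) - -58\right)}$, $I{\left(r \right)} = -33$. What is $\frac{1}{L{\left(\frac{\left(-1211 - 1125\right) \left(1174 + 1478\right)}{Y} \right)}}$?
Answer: $- \frac{1}{806} \approx -0.0012407$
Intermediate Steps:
$Y = \frac{\sqrt{418718795}}{4393}$ ($Y = \sqrt{-33 + \left(\left(\frac{116}{-191} + \frac{62}{-23}\right) - -58\right)} = \sqrt{-33 + \left(\left(116 \left(- \frac{1}{191}\right) + 62 \left(- \frac{1}{23}\right)\right) + 58\right)} = \sqrt{-33 + \left(\left(- \frac{116}{191} - \frac{62}{23}\right) + 58\right)} = \sqrt{-33 + \left(- \frac{14510}{4393} + 58\right)} = \sqrt{-33 + \frac{240284}{4393}} = \sqrt{\frac{95315}{4393}} = \frac{\sqrt{418718795}}{4393} \approx 4.658$)
$\frac{1}{L{\left(\frac{\left(-1211 - 1125\right) \left(1174 + 1478\right)}{Y} \right)}} = \frac{1}{-806} = - \frac{1}{806}$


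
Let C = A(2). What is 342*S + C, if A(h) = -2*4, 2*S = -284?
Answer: -48572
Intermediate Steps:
S = -142 (S = (1/2)*(-284) = -142)
A(h) = -8
C = -8
342*S + C = 342*(-142) - 8 = -48564 - 8 = -48572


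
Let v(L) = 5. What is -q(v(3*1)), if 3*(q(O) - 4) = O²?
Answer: -37/3 ≈ -12.333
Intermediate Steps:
q(O) = 4 + O²/3
-q(v(3*1)) = -(4 + (⅓)*5²) = -(4 + (⅓)*25) = -(4 + 25/3) = -1*37/3 = -37/3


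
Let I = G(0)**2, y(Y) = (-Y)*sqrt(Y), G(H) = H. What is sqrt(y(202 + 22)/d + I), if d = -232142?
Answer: 8*2**(1/4)*7**(3/4)*sqrt(116071)/116071 ≈ 0.12017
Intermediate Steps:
y(Y) = -Y**(3/2)
I = 0 (I = 0**2 = 0)
sqrt(y(202 + 22)/d + I) = sqrt(-(202 + 22)**(3/2)/(-232142) + 0) = sqrt(-224**(3/2)*(-1/232142) + 0) = sqrt(-896*sqrt(14)*(-1/232142) + 0) = sqrt(448*sqrt(14)/116071 + 0) = sqrt(448*sqrt(14)/116071) = 8*sqrt(116071)*232142**(1/4)*812497**(3/4)/13472477041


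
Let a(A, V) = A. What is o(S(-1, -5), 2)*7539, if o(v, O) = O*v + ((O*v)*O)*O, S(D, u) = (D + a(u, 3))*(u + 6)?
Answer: -452340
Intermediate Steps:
S(D, u) = (6 + u)*(D + u) (S(D, u) = (D + u)*(u + 6) = (D + u)*(6 + u) = (6 + u)*(D + u))
o(v, O) = O*v + v*O³ (o(v, O) = O*v + (v*O²)*O = O*v + v*O³)
o(S(-1, -5), 2)*7539 = (2*((-5)² + 6*(-1) + 6*(-5) - 1*(-5))*(1 + 2²))*7539 = (2*(25 - 6 - 30 + 5)*(1 + 4))*7539 = (2*(-6)*5)*7539 = -60*7539 = -452340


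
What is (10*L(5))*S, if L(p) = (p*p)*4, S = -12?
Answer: -12000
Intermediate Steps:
L(p) = 4*p² (L(p) = p²*4 = 4*p²)
(10*L(5))*S = (10*(4*5²))*(-12) = (10*(4*25))*(-12) = (10*100)*(-12) = 1000*(-12) = -12000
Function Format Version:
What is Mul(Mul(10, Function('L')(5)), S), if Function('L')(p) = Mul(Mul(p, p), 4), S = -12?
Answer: -12000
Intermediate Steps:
Function('L')(p) = Mul(4, Pow(p, 2)) (Function('L')(p) = Mul(Pow(p, 2), 4) = Mul(4, Pow(p, 2)))
Mul(Mul(10, Function('L')(5)), S) = Mul(Mul(10, Mul(4, Pow(5, 2))), -12) = Mul(Mul(10, Mul(4, 25)), -12) = Mul(Mul(10, 100), -12) = Mul(1000, -12) = -12000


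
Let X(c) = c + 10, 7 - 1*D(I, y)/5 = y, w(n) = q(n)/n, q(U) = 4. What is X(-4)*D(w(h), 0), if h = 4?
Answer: 210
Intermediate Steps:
w(n) = 4/n
D(I, y) = 35 - 5*y
X(c) = 10 + c
X(-4)*D(w(h), 0) = (10 - 4)*(35 - 5*0) = 6*(35 + 0) = 6*35 = 210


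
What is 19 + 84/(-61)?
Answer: 1075/61 ≈ 17.623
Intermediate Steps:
19 + 84/(-61) = 19 + 84*(-1/61) = 19 - 84/61 = 1075/61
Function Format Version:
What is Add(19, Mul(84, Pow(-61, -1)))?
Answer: Rational(1075, 61) ≈ 17.623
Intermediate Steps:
Add(19, Mul(84, Pow(-61, -1))) = Add(19, Mul(84, Rational(-1, 61))) = Add(19, Rational(-84, 61)) = Rational(1075, 61)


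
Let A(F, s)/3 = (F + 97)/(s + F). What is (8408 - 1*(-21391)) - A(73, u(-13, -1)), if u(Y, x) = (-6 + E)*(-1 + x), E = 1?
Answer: 2472807/83 ≈ 29793.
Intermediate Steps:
u(Y, x) = 5 - 5*x (u(Y, x) = (-6 + 1)*(-1 + x) = -5*(-1 + x) = 5 - 5*x)
A(F, s) = 3*(97 + F)/(F + s) (A(F, s) = 3*((F + 97)/(s + F)) = 3*((97 + F)/(F + s)) = 3*(97 + F)/(F + s))
(8408 - 1*(-21391)) - A(73, u(-13, -1)) = (8408 - 1*(-21391)) - 3*(97 + 73)/(73 + (5 - 5*(-1))) = (8408 + 21391) - 3*170/(73 + (5 + 5)) = 29799 - 3*170/(73 + 10) = 29799 - 3*170/83 = 29799 - 1*510/83 = 29799 - 510/83 = 2472807/83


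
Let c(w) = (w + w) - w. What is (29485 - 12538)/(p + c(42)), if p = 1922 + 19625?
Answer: 16947/21589 ≈ 0.78498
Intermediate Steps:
p = 21547
c(w) = w (c(w) = 2*w - w = w)
(29485 - 12538)/(p + c(42)) = (29485 - 12538)/(21547 + 42) = 16947/21589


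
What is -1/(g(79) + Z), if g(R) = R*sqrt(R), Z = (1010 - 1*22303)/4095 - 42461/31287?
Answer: -11958914739263310/899159110247290718531 - 144085486887771975*sqrt(79)/899159110247290718531 ≈ -0.0014376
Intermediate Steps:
Z = -280023962/42706755 (Z = (1010 - 22303)*(1/4095) - 42461*1/31287 = -21293*1/4095 - 42461/31287 = -21293/4095 - 42461/31287 = -280023962/42706755 ≈ -6.5569)
g(R) = R**(3/2)
-1/(g(79) + Z) = -1/(79**(3/2) - 280023962/42706755) = -1/(79*sqrt(79) - 280023962/42706755) = -1/(-280023962/42706755 + 79*sqrt(79))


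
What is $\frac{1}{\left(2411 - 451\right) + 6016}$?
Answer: $\frac{1}{7976} \approx 0.00012538$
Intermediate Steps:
$\frac{1}{\left(2411 - 451\right) + 6016} = \frac{1}{1960 + 6016} = \frac{1}{7976}$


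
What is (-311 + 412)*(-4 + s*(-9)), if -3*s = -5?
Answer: -1919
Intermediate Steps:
s = 5/3 (s = -⅓*(-5) = 5/3 ≈ 1.6667)
(-311 + 412)*(-4 + s*(-9)) = (-311 + 412)*(-4 + (5/3)*(-9)) = 101*(-4 - 15) = 101*(-19) = -1919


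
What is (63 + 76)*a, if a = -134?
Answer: -18626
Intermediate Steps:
(63 + 76)*a = (63 + 76)*(-134) = 139*(-134) = -18626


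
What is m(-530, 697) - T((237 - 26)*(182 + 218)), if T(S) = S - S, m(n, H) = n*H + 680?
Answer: -368730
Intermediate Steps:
m(n, H) = 680 + H*n (m(n, H) = H*n + 680 = 680 + H*n)
T(S) = 0
m(-530, 697) - T((237 - 26)*(182 + 218)) = (680 + 697*(-530)) - 1*0 = (680 - 369410) + 0 = -368730 + 0 = -368730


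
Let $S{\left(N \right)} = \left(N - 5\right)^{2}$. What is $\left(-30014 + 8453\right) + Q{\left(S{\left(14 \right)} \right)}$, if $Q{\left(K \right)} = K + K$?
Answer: $-21399$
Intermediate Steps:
$S{\left(N \right)} = \left(-5 + N\right)^{2}$
$Q{\left(K \right)} = 2 K$
$\left(-30014 + 8453\right) + Q{\left(S{\left(14 \right)} \right)} = \left(-30014 + 8453\right) + 2 \left(-5 + 14\right)^{2} = -21561 + 2 \cdot 9^{2} = -21561 + 2 \cdot 81 = -21561 + 162 = -21399$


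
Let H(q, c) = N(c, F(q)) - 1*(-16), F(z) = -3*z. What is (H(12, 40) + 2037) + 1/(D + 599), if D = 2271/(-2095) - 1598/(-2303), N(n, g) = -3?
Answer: 125973209455/61450296 ≈ 2050.0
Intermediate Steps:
H(q, c) = 13 (H(q, c) = -3 - 1*(-16) = -3 + 16 = 13)
D = -40049/102655 (D = 2271*(-1/2095) - 1598*(-1/2303) = -2271/2095 + 34/49 = -40049/102655 ≈ -0.39013)
(H(12, 40) + 2037) + 1/(D + 599) = (13 + 2037) + 1/(-40049/102655 + 599) = 2050 + 1/(61450296/102655) = 2050 + 102655/61450296 = 125973209455/61450296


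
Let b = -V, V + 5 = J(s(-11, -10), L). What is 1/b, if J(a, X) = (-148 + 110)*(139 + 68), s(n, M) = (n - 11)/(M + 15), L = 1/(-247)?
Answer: 1/7871 ≈ 0.00012705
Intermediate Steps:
L = -1/247 ≈ -0.0040486
s(n, M) = (-11 + n)/(15 + M)
J(a, X) = -7866 (J(a, X) = -38*207 = -7866)
V = -7871 (V = -5 - 7866 = -7871)
b = 7871 (b = -1*(-7871) = 7871)
1/b = 1/7871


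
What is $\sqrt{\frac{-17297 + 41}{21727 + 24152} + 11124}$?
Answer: $\frac{2 \sqrt{650386744735}}{15293} \approx 105.47$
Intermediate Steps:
$\sqrt{\frac{-17297 + 41}{21727 + 24152} + 11124} = \sqrt{- \frac{17256}{45879} + 11124} = \sqrt{\left(-17256\right) \frac{1}{45879} + 11124} = \sqrt{- \frac{5752}{15293} + 11124} = \sqrt{\frac{170113580}{15293}} = \frac{2 \sqrt{650386744735}}{15293}$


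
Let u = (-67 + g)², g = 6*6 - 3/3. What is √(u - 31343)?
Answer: I*√30319 ≈ 174.12*I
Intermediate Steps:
g = 35 (g = 36 - 3*⅓ = 36 - 1 = 35)
u = 1024 (u = (-67 + 35)² = (-32)² = 1024)
√(u - 31343) = √(1024 - 31343) = √(-30319) = I*√30319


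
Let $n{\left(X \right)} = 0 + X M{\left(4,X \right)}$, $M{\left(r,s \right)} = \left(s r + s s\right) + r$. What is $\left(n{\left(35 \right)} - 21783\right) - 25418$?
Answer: $714$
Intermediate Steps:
$M{\left(r,s \right)} = r + s^{2} + r s$ ($M{\left(r,s \right)} = \left(r s + s^{2}\right) + r = \left(s^{2} + r s\right) + r = r + s^{2} + r s$)
$n{\left(X \right)} = X \left(4 + X^{2} + 4 X\right)$ ($n{\left(X \right)} = 0 + X \left(4 + X^{2} + 4 X\right) = X \left(4 + X^{2} + 4 X\right)$)
$\left(n{\left(35 \right)} - 21783\right) - 25418 = \left(35 \left(4 + 35^{2} + 4 \cdot 35\right) - 21783\right) - 25418 = \left(35 \left(4 + 1225 + 140\right) - 21783\right) - 25418 = \left(35 \cdot 1369 - 21783\right) - 25418 = \left(47915 - 21783\right) - 25418 = 26132 - 25418 = 714$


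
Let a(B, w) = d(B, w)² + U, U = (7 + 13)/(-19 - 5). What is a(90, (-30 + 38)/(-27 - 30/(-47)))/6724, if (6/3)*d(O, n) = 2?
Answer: 1/40344 ≈ 2.4787e-5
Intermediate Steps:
d(O, n) = 1 (d(O, n) = (½)*2 = 1)
U = -⅚ (U = 20/(-24) = 20*(-1/24) = -⅚ ≈ -0.83333)
a(B, w) = ⅙ (a(B, w) = 1² - ⅚ = 1 - ⅚ = ⅙)
a(90, (-30 + 38)/(-27 - 30/(-47)))/6724 = (⅙)/6724 = (⅙)*(1/6724) = 1/40344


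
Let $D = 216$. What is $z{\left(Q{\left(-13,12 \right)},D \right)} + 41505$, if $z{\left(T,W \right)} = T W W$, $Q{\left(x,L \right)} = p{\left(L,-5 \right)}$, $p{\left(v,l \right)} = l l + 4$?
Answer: $1394529$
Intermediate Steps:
$p{\left(v,l \right)} = 4 + l^{2}$ ($p{\left(v,l \right)} = l^{2} + 4 = 4 + l^{2}$)
$Q{\left(x,L \right)} = 29$ ($Q{\left(x,L \right)} = 4 + \left(-5\right)^{2} = 4 + 25 = 29$)
$z{\left(T,W \right)} = T W^{2}$
$z{\left(Q{\left(-13,12 \right)},D \right)} + 41505 = 29 \cdot 216^{2} + 41505 = 29 \cdot 46656 + 41505 = 1353024 + 41505 = 1394529$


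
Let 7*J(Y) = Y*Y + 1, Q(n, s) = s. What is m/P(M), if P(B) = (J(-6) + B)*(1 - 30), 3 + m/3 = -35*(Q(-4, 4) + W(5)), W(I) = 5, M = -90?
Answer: -6678/17197 ≈ -0.38832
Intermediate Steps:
m = -954 (m = -9 + 3*(-35*(4 + 5)) = -9 + 3*(-35*9) = -9 + 3*(-315) = -9 - 945 = -954)
J(Y) = 1/7 + Y**2/7 (J(Y) = (Y*Y + 1)/7 = (Y**2 + 1)/7 = (1 + Y**2)/7 = 1/7 + Y**2/7)
P(B) = -1073/7 - 29*B (P(B) = ((1/7 + (1/7)*(-6)**2) + B)*(1 - 30) = ((1/7 + (1/7)*36) + B)*(-29) = ((1/7 + 36/7) + B)*(-29) = (37/7 + B)*(-29) = -1073/7 - 29*B)
m/P(M) = -954/(-1073/7 - 29*(-90)) = -954/(-1073/7 + 2610) = -954/17197/7 = -954*7/17197 = -6678/17197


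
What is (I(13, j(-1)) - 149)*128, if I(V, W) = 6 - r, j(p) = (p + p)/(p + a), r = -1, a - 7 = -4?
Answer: -18176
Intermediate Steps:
a = 3 (a = 7 - 4 = 3)
j(p) = 2*p/(3 + p) (j(p) = (p + p)/(p + 3) = (2*p)/(3 + p) = 2*p/(3 + p))
I(V, W) = 7 (I(V, W) = 6 - 1*(-1) = 6 + 1 = 7)
(I(13, j(-1)) - 149)*128 = (7 - 149)*128 = -142*128 = -18176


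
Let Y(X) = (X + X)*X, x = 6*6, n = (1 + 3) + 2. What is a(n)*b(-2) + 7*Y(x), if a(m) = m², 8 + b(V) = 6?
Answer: 18072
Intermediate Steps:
b(V) = -2 (b(V) = -8 + 6 = -2)
n = 6 (n = 4 + 2 = 6)
x = 36
Y(X) = 2*X² (Y(X) = (2*X)*X = 2*X²)
a(n)*b(-2) + 7*Y(x) = 6²*(-2) + 7*(2*36²) = 36*(-2) + 7*(2*1296) = -72 + 7*2592 = -72 + 18144 = 18072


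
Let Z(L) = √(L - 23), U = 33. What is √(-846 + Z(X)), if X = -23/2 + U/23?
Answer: √(-1790136 + 1794*I*√46)/46 ≈ 0.098848 + 29.086*I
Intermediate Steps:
X = -463/46 (X = -23/2 + 33/23 = -463/46 ≈ -10.065)
Z(L) = √(-23 + L)
√(-846 + Z(X)) = √(-846 + √(-23 - 463/46)) = √(-846 + √(-1521/46)) = √(-846 + 39*I*√46/46)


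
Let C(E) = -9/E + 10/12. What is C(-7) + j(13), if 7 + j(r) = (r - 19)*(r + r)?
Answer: -6757/42 ≈ -160.88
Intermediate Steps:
j(r) = -7 + 2*r*(-19 + r) (j(r) = -7 + (r - 19)*(r + r) = -7 + (-19 + r)*(2*r) = -7 + 2*r*(-19 + r))
C(E) = ⅚ - 9/E (C(E) = -9/E + 10*(1/12) = -9/E + ⅚ = ⅚ - 9/E)
C(-7) + j(13) = (⅚ - 9/(-7)) + (-7 - 38*13 + 2*13²) = (⅚ - 9*(-⅐)) + (-7 - 494 + 2*169) = (⅚ + 9/7) + (-7 - 494 + 338) = 89/42 - 163 = -6757/42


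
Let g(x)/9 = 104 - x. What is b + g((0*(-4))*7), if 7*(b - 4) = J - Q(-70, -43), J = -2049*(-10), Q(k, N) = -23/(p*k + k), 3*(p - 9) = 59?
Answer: 168646031/43610 ≈ 3867.1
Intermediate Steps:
g(x) = 936 - 9*x (g(x) = 9*(104 - x) = 936 - 9*x)
p = 86/3 (p = 9 + (⅓)*59 = 9 + 59/3 = 86/3 ≈ 28.667)
Q(k, N) = -69/(89*k) (Q(k, N) = -23/(86*k/3 + k) = -23*3/(89*k) = -69/(89*k))
J = 20490
b = 127827071/43610 (b = 4 + (20490 - (-69)/(89*(-70)))/7 = 4 + (20490 - (-69)*(-1)/(89*70))/7 = 4 + (20490 - 1*69/6230)/7 = 4 + (20490 - 69/6230)/7 = 4 + (⅐)*(127652631/6230) = 4 + 127652631/43610 = 127827071/43610 ≈ 2931.1)
b + g((0*(-4))*7) = 127827071/43610 + (936 - 9*0*(-4)*7) = 127827071/43610 + (936 - 0*7) = 127827071/43610 + (936 - 9*0) = 127827071/43610 + (936 + 0) = 127827071/43610 + 936 = 168646031/43610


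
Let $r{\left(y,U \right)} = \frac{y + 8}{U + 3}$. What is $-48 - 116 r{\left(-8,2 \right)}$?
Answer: $-48$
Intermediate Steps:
$r{\left(y,U \right)} = \frac{8 + y}{3 + U}$
$-48 - 116 r{\left(-8,2 \right)} = -48 - 116 \frac{8 - 8}{3 + 2} = -48 - 116 \cdot \frac{1}{5} \cdot 0 = -48 - 0 = -48 + 0 = -48$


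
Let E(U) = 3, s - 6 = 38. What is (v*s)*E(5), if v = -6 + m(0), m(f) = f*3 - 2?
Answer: -1056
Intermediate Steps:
s = 44 (s = 6 + 38 = 44)
m(f) = -2 + 3*f (m(f) = 3*f - 2 = -2 + 3*f)
v = -8 (v = -6 + (-2 + 3*0) = -6 + (-2 + 0) = -6 - 2 = -8)
(v*s)*E(5) = -8*44*3 = -352*3 = -1056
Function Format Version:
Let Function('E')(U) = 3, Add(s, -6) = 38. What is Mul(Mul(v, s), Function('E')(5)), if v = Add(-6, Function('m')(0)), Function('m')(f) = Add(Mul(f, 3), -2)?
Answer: -1056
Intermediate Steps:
s = 44 (s = Add(6, 38) = 44)
Function('m')(f) = Add(-2, Mul(3, f)) (Function('m')(f) = Add(Mul(3, f), -2) = Add(-2, Mul(3, f)))
v = -8 (v = Add(-6, Add(-2, Mul(3, 0))) = Add(-6, Add(-2, 0)) = Add(-6, -2) = -8)
Mul(Mul(v, s), Function('E')(5)) = Mul(Mul(-8, 44), 3) = Mul(-352, 3) = -1056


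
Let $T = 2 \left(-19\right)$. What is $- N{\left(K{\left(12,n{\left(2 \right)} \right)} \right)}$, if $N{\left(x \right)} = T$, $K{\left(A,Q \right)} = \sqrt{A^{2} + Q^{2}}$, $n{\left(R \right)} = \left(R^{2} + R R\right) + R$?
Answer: $38$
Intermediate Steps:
$n{\left(R \right)} = R + 2 R^{2}$ ($n{\left(R \right)} = \left(R^{2} + R^{2}\right) + R = 2 R^{2} + R = R + 2 R^{2}$)
$T = -38$
$N{\left(x \right)} = -38$
$- N{\left(K{\left(12,n{\left(2 \right)} \right)} \right)} = \left(-1\right) \left(-38\right) = 38$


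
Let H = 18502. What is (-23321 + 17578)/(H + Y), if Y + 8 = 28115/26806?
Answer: -153946858/495778279 ≈ -0.31052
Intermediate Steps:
Y = -186333/26806 (Y = -8 + 28115/26806 = -186333/26806 ≈ -6.9512)
(-23321 + 17578)/(H + Y) = (-23321 + 17578)/(18502 - 186333/26806) = -5743/495778279/26806 = -5743*26806/495778279 = -153946858/495778279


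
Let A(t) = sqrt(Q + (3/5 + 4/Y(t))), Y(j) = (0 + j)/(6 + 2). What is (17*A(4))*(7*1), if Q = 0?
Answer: 119*sqrt(215)/5 ≈ 348.98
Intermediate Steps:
Y(j) = j/8
A(t) = sqrt(3/5 + 32/t) (A(t) = sqrt(0 + (3/5 + 4/((t/8)))) = sqrt(0 + (3*(1/5) + 4*(8/t))) = sqrt(0 + (3/5 + 32/t)) = sqrt(3/5 + 32/t))
(17*A(4))*(7*1) = (17*(sqrt(15 + 800/4)/5))*(7*1) = (17*(sqrt(15 + 800*(1/4))/5))*7 = (17*(sqrt(15 + 200)/5))*7 = (17*(sqrt(215)/5))*7 = (17*sqrt(215)/5)*7 = 119*sqrt(215)/5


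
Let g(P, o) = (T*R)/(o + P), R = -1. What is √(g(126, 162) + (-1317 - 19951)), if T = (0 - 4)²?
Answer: 5*I*√30626/6 ≈ 145.84*I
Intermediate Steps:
T = 16 (T = (-4)² = 16)
g(P, o) = -16/(P + o) (g(P, o) = (16*(-1))/(o + P) = -16/(P + o))
√(g(126, 162) + (-1317 - 19951)) = √(-16/(126 + 162) + (-1317 - 19951)) = √(-16/288 - 21268) = √(-16*1/288 - 21268) = √(-1/18 - 21268) = √(-382825/18) = 5*I*√30626/6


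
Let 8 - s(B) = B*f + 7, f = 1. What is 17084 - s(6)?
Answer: 17089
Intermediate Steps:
s(B) = 1 - B (s(B) = 8 - (B*1 + 7) = 8 - (B + 7) = 8 - (7 + B) = 8 + (-7 - B) = 1 - B)
17084 - s(6) = 17084 - (1 - 1*6) = 17084 - (1 - 6) = 17084 - 1*(-5) = 17084 + 5 = 17089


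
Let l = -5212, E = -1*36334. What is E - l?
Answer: -31122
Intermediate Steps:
E = -36334
E - l = -36334 - 1*(-5212) = -36334 + 5212 = -31122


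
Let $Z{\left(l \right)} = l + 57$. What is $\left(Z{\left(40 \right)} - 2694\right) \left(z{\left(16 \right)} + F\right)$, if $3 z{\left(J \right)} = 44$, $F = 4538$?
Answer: $- \frac{35469826}{3} \approx -1.1823 \cdot 10^{7}$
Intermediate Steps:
$Z{\left(l \right)} = 57 + l$
$z{\left(J \right)} = \frac{44}{3}$ ($z{\left(J \right)} = \frac{1}{3} \cdot 44 = \frac{44}{3}$)
$\left(Z{\left(40 \right)} - 2694\right) \left(z{\left(16 \right)} + F\right) = \left(\left(57 + 40\right) - 2694\right) \left(\frac{44}{3} + 4538\right) = \left(97 - 2694\right) \frac{13658}{3} = \left(-2597\right) \frac{13658}{3} = - \frac{35469826}{3}$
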